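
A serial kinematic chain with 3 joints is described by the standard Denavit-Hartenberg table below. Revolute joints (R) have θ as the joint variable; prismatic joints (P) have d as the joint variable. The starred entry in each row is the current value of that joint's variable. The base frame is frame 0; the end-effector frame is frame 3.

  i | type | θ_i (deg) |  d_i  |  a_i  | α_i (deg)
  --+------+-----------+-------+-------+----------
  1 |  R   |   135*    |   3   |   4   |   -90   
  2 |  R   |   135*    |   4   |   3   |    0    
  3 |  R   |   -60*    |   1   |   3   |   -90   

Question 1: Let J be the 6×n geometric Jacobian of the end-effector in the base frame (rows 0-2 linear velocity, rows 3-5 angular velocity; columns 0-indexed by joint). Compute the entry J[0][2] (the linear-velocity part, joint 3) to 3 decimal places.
2.049

axis z_2 = (-0.7071,-0.7071,0.0000); lever o_n−o_2 = (-1.2561,-0.1581,-2.8978)
cross product → J_v[:, 2] = (2.0490,-2.0490,-0.7765)
J_ω[:, 2] = z_2
entry J[0][2] = 2.0490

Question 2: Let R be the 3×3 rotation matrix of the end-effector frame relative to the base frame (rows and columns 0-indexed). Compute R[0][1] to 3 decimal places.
0.707

End-effector y-axis (col 1 of R) = (0.7071,0.7071,-0.0000)
R[0][1] = 0.7071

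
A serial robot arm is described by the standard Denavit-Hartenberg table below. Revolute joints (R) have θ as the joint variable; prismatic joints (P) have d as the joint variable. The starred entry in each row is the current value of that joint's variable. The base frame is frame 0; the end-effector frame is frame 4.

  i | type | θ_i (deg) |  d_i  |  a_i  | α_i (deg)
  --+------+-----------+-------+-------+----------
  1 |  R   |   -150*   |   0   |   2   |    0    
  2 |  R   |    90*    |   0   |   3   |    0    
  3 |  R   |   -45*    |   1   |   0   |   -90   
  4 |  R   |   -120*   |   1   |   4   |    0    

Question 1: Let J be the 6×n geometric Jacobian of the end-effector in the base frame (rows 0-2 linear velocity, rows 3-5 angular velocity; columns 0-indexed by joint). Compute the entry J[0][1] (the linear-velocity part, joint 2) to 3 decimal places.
axis z_1 = (0.0000,0.0000,1.0000); lever o_n−o_1 = (2.9836,-0.9250,4.4641)
cross product → J_v[:, 1] = (0.9250,2.9836,-0.0000)
J_ω[:, 1] = z_1
entry J[0][1] = 0.9250

0.925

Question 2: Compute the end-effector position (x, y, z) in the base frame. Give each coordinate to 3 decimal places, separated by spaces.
1.252 -1.925 4.464

after link 1: o_1 = (-1.7321, -1.0000, 0.0000)
after link 2: o_2 = (-0.2321, -3.5981, 0.0000)
after link 3: o_3 = (-0.2321, -3.5981, 1.0000)
after link 4: o_4 = (1.2515, -1.9250, 4.4641)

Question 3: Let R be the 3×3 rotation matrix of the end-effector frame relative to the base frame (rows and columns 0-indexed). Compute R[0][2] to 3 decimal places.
0.966

End-effector z-axis (col 2 of R) = (0.9659,-0.2588,0.0000)
R[0][2] = 0.9659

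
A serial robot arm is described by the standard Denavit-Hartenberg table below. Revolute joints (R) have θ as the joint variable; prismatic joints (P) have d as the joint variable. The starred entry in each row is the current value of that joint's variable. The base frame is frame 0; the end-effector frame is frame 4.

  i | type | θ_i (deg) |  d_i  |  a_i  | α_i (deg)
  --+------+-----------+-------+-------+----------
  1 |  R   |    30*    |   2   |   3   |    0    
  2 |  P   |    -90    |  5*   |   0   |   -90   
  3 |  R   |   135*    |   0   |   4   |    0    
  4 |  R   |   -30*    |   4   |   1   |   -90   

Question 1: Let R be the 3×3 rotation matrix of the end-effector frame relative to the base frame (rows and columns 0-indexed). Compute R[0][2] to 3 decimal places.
-0.483

End-effector z-axis (col 2 of R) = (-0.4830,0.8365,0.2588)
R[0][2] = -0.4830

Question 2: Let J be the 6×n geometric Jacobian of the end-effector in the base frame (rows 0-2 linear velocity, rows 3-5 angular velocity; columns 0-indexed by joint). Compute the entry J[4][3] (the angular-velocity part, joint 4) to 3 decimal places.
0.500

axis z_3 = (0.8660,0.5000,0.0000); lever o_n−o_3 = (3.3347,2.2241,-0.9659)
cross product → J_v[:, 3] = (-0.4830,0.8365,0.2588)
J_ω[:, 3] = z_3
entry J[4][3] = 0.5000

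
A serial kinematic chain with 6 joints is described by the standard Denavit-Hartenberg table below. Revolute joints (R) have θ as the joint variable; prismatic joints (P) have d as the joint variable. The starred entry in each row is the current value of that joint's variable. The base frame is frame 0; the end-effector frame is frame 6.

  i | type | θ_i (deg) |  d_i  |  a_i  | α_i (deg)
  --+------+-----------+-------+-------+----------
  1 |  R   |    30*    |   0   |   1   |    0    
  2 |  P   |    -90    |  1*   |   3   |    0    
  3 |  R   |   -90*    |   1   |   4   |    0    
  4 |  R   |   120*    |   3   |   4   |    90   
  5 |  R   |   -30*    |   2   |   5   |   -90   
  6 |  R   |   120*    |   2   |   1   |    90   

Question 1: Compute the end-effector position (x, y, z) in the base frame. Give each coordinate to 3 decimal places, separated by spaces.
after link 1: o_1 = (0.8660, 0.5000, 0.0000)
after link 2: o_2 = (2.3660, -2.0981, 1.0000)
after link 3: o_3 = (-1.0981, -4.0981, 2.0000)
after link 4: o_4 = (2.3660, -6.0981, 5.0000)
after link 5: o_5 = (5.1160, -9.9952, 2.5000)
after link 6: o_6 = (6.0401, -9.5287, 4.4821)

6.040 -9.529 4.482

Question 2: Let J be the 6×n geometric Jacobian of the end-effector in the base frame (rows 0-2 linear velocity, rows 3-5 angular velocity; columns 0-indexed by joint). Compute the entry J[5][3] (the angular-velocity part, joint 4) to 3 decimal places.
1.000

axis z_3 = (0.0000,0.0000,1.0000); lever o_n−o_3 = (7.1381,-5.4306,2.4821)
cross product → J_v[:, 3] = (5.4306,7.1381,-0.0000)
J_ω[:, 3] = z_3
entry J[5][3] = 1.0000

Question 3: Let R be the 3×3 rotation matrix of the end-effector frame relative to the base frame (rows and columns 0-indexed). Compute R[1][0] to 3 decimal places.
End-effector x-axis (col 0 of R) = (0.0580,0.9665,0.2500)
R[1][0] = 0.9665

0.967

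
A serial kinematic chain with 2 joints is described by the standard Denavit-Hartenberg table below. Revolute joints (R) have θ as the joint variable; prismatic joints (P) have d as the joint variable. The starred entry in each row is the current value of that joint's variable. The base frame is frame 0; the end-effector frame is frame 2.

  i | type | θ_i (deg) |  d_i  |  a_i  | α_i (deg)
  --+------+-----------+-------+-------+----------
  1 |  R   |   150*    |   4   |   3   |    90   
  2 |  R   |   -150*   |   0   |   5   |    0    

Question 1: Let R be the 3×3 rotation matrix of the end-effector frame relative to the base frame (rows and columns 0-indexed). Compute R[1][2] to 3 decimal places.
End-effector z-axis (col 2 of R) = (0.5000,0.8660,0.0000)
R[1][2] = 0.8660

0.866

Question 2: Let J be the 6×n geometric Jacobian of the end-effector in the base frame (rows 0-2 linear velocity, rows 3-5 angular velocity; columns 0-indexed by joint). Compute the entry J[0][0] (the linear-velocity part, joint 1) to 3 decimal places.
0.665

axis z_0 = ẑ; lever o_n−o_0 = (1.1519,-0.6651,1.5000)
cross product → J_v[:, 0] = (0.6651,1.1519,-0.0000)
J_ω[:, 0] = z_0
entry J[0][0] = 0.6651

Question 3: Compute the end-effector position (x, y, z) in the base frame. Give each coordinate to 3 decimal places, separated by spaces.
1.152 -0.665 1.500

after link 1: o_1 = (-2.5981, 1.5000, 4.0000)
after link 2: o_2 = (1.1519, -0.6651, 1.5000)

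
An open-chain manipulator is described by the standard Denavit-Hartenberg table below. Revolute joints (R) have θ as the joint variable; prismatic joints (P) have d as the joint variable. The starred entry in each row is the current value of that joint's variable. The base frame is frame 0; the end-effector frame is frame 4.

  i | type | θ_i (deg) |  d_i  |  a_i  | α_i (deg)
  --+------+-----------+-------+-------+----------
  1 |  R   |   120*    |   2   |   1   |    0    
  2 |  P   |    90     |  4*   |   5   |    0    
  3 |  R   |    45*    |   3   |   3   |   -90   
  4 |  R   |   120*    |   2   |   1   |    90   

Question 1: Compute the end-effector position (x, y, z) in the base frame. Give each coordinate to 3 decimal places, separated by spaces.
-3.545 -4.566 8.134

after link 1: o_1 = (-0.5000, 0.8660, 2.0000)
after link 2: o_2 = (-4.8301, -1.6340, 6.0000)
after link 3: o_3 = (-5.6066, -4.5318, 9.0000)
after link 4: o_4 = (-3.5453, -4.5664, 8.1340)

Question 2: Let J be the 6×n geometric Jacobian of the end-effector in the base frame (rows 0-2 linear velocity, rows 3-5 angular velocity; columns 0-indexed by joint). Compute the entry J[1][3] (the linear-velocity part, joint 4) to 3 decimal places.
axis z_3 = (0.9659,-0.2588,0.0000); lever o_n−o_3 = (2.0613,-0.0347,-0.8660)
cross product → J_v[:, 3] = (0.2241,0.8365,0.5000)
J_ω[:, 3] = z_3
entry J[1][3] = 0.8365

0.837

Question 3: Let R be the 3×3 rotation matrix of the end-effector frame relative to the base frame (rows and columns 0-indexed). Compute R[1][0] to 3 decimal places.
0.483

End-effector x-axis (col 0 of R) = (0.1294,0.4830,-0.8660)
R[1][0] = 0.4830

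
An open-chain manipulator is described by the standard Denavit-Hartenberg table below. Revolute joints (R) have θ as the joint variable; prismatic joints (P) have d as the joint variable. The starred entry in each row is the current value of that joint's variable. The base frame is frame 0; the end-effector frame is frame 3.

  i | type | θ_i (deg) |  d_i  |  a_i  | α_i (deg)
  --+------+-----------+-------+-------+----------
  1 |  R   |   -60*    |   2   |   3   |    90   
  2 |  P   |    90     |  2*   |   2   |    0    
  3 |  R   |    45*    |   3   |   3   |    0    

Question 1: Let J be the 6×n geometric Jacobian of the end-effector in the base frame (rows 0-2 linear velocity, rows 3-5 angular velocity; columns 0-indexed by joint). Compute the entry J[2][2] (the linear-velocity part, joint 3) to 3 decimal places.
axis z_2 = (-0.8660,-0.5000,0.0000); lever o_n−o_2 = (-3.6587,0.3371,2.1213)
cross product → J_v[:, 2] = (-1.0607,1.8371,-2.1213)
J_ω[:, 2] = z_2
entry J[2][2] = -2.1213

-2.121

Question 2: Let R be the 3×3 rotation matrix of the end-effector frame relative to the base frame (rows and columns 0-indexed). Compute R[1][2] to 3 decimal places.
-0.500

End-effector z-axis (col 2 of R) = (-0.8660,-0.5000,0.0000)
R[1][2] = -0.5000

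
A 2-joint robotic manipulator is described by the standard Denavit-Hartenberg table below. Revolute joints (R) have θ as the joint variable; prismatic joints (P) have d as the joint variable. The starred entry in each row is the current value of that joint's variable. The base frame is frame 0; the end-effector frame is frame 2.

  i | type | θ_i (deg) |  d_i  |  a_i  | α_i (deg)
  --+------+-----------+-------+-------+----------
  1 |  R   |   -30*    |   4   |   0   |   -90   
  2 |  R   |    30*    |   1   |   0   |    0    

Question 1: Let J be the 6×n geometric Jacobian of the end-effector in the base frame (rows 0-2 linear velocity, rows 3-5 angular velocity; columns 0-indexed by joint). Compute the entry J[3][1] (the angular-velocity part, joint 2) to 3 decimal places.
0.500

axis z_1 = (0.5000,0.8660,0.0000); lever o_n−o_1 = (0.5000,0.8660,0.0000)
cross product → J_v[:, 1] = (-0.0000,0.0000,0.0000)
J_ω[:, 1] = z_1
entry J[3][1] = 0.5000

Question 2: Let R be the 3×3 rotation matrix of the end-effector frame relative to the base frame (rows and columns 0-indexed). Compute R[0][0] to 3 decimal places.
End-effector x-axis (col 0 of R) = (0.7500,-0.4330,-0.5000)
R[0][0] = 0.7500

0.750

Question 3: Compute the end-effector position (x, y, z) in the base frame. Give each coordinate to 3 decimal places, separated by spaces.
after link 1: o_1 = (0.0000, 0.0000, 4.0000)
after link 2: o_2 = (0.5000, 0.8660, 4.0000)

0.500 0.866 4.000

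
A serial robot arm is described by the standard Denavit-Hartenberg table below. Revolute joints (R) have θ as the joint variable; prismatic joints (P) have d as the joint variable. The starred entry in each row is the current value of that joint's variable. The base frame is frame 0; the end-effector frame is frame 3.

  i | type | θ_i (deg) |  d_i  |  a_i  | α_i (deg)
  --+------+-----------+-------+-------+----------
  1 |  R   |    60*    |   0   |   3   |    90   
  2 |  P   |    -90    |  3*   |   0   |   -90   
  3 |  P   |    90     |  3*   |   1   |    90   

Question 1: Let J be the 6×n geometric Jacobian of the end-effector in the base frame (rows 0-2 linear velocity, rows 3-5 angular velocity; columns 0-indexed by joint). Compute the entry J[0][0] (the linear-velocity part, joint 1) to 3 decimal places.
axis z_0 = ẑ; lever o_n−o_0 = (4.7321,4.1962,0.0000)
cross product → J_v[:, 0] = (-4.1962,4.7321,0.0000)
J_ω[:, 0] = z_0
entry J[0][0] = -4.1962

-4.196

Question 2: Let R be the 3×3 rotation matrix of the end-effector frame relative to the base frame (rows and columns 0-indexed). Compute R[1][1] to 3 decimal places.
End-effector y-axis (col 1 of R) = (0.5000,0.8660,0.0000)
R[1][1] = 0.8660

0.866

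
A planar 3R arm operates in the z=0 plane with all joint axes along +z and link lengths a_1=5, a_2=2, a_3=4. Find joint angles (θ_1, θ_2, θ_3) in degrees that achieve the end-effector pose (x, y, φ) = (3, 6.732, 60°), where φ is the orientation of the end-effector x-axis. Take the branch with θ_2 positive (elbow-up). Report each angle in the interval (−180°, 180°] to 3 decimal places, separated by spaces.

55.972 150.002 -145.974

wrist centre = target − a_3·(cos φ, sin φ) = (1.0000, 3.2679)
cos θ_2 = (11.6792−5²−2²)/(2·5·2) = -0.8660; θ_2 = 150.0019° (elbow-up)
β = atan2(3.2679,1.0000) = 72.9855°; ψ = atan2(0.9999,3.2679) = 17.0135°
θ_1 = β − ψ = 55.9720°
θ_3 = φ − θ_1 − θ_2 = -145.9739° (wrapped to (-180°,180°])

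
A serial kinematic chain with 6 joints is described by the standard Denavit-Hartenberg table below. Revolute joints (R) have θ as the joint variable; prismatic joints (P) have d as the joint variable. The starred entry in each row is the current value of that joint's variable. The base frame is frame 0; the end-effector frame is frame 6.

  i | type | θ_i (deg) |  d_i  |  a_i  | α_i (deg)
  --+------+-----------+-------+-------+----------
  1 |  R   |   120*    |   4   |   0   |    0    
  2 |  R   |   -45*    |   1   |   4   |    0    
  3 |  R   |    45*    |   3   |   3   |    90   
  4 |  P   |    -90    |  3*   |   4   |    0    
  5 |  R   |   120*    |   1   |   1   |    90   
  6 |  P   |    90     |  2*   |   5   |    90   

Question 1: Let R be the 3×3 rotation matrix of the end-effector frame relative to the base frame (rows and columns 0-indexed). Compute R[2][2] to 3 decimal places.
0.500

End-effector z-axis (col 2 of R) = (-0.4330,0.7500,0.5000)
R[2][2] = 0.5000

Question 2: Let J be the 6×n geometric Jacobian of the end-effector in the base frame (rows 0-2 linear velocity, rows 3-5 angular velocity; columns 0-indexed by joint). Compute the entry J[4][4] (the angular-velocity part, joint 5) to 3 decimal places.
axis z_4 = (0.8660,0.5000,0.0000); lever o_n−o_4 = (4.2631,4.6160,-1.2321)
cross product → J_v[:, 4] = (-0.6160,1.0670,1.8660)
J_ω[:, 4] = z_4
entry J[4][4] = 0.5000

0.500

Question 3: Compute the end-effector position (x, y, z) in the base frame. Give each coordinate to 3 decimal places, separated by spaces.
after link 1: o_1 = (0.0000, 0.0000, 4.0000)
after link 2: o_2 = (1.0353, 3.8637, 5.0000)
after link 3: o_3 = (-0.4647, 6.4618, 8.0000)
after link 4: o_4 = (2.1334, 7.9618, 4.0000)
after link 5: o_5 = (2.5664, 9.2118, 4.5000)
after link 6: o_6 = (6.3965, 12.5778, 2.7679)

6.396 12.578 2.768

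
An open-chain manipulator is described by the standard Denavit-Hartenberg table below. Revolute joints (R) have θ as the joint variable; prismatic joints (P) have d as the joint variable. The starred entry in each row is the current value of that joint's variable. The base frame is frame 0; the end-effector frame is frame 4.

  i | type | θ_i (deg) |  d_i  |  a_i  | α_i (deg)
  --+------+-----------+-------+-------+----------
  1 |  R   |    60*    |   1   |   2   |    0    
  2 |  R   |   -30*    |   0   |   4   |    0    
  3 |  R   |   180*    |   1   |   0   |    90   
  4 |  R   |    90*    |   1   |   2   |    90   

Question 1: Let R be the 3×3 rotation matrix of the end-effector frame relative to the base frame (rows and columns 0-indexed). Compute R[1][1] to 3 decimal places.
0.866

End-effector y-axis (col 1 of R) = (-0.5000,0.8660,0.0000)
R[1][1] = 0.8660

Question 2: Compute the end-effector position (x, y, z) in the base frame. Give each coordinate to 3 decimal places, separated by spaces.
after link 1: o_1 = (1.0000, 1.7321, 1.0000)
after link 2: o_2 = (4.4641, 3.7321, 1.0000)
after link 3: o_3 = (4.4641, 3.7321, 2.0000)
after link 4: o_4 = (3.9641, 4.5981, 4.0000)

3.964 4.598 4.000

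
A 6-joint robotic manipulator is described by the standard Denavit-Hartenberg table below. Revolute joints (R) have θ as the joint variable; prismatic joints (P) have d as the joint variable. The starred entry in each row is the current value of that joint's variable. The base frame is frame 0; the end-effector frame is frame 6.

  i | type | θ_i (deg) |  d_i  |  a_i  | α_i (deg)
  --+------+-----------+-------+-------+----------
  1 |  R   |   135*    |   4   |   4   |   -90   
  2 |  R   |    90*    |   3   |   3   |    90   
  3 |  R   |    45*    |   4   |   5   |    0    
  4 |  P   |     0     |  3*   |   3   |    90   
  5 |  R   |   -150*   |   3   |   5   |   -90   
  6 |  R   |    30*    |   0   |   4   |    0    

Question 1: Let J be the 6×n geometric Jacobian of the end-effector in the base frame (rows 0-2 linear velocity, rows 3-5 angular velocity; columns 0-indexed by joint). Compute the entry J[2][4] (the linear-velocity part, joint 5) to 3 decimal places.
axis z_4 = (0.5000,0.5000,-0.7071); lever o_n−o_4 = (7.1576,1.1726,4.4761)
cross product → J_v[:, 4] = (3.0672,-7.2992,-2.9925)
J_ω[:, 4] = z_4
entry J[2][4] = -2.9925

-2.993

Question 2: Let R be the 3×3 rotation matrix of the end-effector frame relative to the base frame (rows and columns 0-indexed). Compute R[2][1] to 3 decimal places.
0.306

End-effector y-axis (col 1 of R) = (-0.8263,-0.4727,0.3062)
R[2][1] = 0.3062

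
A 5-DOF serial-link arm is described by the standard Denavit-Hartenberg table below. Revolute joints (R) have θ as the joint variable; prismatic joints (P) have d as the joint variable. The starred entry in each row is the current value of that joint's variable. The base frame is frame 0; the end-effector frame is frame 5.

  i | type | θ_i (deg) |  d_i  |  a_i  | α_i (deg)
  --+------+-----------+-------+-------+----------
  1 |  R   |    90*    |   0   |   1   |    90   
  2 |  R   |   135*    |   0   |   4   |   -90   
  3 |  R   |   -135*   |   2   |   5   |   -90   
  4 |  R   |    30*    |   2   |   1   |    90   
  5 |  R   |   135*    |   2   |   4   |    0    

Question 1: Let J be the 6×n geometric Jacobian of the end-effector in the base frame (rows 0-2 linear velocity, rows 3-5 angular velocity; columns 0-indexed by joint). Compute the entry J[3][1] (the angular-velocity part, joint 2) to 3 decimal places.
axis z_1 = (1.0000,-0.0000,0.0000); lever o_n−o_1 = (6.5372,-6.3198,-0.2510)
cross product → J_v[:, 1] = (0.0000,0.2510,-6.3198)
J_ω[:, 1] = z_1
entry J[3][1] = 1.0000

1.000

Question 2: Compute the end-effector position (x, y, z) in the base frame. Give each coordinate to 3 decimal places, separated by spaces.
6.537 -5.320 -0.251

after link 1: o_1 = (0.0000, 1.0000, 0.0000)
after link 2: o_2 = (-0.0000, -1.8284, 2.8284)
after link 3: o_3 = (3.5355, -0.7426, -1.0858)
after link 4: o_4 = (5.5621, -0.9561, -0.1652)
after link 5: o_5 = (6.5372, -5.3198, -0.2510)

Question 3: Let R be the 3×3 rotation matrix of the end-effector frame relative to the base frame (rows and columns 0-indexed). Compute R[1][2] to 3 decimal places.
End-effector z-axis (col 2 of R) = (0.3536,-0.3624,-0.8624)
R[1][2] = -0.3624

-0.362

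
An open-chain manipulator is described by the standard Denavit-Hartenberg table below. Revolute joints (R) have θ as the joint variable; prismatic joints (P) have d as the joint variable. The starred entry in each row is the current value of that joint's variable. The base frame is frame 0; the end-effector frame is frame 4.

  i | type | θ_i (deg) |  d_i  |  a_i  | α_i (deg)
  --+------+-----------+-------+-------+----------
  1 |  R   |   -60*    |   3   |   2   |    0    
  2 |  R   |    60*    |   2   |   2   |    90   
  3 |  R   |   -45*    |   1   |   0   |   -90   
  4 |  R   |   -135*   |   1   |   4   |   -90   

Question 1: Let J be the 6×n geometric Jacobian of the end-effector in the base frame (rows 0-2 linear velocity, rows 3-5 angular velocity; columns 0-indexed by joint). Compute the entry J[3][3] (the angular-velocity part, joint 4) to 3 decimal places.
axis z_3 = (0.7071,-0.0000,0.7071); lever o_n−o_3 = (-1.2929,-2.8284,2.7071)
cross product → J_v[:, 3] = (2.0000,-2.8284,-2.0000)
J_ω[:, 3] = z_3
entry J[3][3] = 0.7071

0.707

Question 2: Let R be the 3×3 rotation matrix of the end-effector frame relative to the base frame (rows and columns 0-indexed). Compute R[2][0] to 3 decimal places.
0.500

End-effector x-axis (col 0 of R) = (-0.5000,-0.7071,0.5000)
R[2][0] = 0.5000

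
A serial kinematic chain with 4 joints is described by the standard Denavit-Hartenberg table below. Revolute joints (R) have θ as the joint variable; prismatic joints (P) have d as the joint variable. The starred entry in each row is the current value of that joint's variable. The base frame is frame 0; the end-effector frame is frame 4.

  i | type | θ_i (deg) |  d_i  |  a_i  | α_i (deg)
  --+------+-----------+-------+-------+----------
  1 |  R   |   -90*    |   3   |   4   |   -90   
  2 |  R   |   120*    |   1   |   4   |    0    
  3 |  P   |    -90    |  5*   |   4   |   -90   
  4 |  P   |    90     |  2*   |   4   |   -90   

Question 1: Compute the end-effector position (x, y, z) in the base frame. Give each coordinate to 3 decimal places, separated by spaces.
after link 1: o_1 = (0.0000, -4.0000, 3.0000)
after link 2: o_2 = (1.0000, -2.0000, -0.4641)
after link 3: o_3 = (6.0000, -5.4641, -2.4641)
after link 4: o_4 = (2.0000, -4.4641, -4.1962)

2.000 -4.464 -4.196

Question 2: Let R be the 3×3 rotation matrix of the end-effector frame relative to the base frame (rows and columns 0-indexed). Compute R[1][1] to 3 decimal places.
End-effector y-axis (col 1 of R) = (-0.0000,-0.5000,0.8660)
R[1][1] = -0.5000

-0.500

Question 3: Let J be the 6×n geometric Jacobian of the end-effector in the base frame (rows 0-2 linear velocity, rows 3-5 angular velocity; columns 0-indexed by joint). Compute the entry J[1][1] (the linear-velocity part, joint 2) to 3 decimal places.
axis z_1 = (1.0000,0.0000,0.0000); lever o_n−o_1 = (2.0000,-0.4641,-7.1962)
cross product → J_v[:, 1] = (-0.0000,7.1962,-0.4641)
J_ω[:, 1] = z_1
entry J[1][1] = 7.1962

7.196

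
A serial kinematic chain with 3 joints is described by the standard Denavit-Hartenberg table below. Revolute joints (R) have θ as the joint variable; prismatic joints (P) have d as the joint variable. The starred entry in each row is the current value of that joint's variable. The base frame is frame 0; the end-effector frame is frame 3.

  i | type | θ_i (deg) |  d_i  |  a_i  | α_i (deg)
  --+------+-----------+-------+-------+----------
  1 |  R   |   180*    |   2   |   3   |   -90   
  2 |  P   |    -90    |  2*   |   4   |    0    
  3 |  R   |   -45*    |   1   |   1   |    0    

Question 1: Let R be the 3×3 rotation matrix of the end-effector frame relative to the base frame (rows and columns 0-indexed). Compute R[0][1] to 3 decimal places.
End-effector y-axis (col 1 of R) = (-0.7071,0.0000,0.7071)
R[0][1] = -0.7071

-0.707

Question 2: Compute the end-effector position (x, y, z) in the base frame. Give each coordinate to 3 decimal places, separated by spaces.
-2.293 -3.000 6.707

after link 1: o_1 = (-3.0000, 0.0000, 2.0000)
after link 2: o_2 = (-3.0000, -2.0000, 6.0000)
after link 3: o_3 = (-2.2929, -3.0000, 6.7071)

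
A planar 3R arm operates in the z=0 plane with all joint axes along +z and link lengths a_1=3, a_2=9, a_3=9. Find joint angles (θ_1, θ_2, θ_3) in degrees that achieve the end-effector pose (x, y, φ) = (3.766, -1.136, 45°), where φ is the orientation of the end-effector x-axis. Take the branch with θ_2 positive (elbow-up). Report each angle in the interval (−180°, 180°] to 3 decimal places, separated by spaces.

wrist centre = target − a_3·(cos φ, sin φ) = (-2.5980, -7.5000)
cos θ_2 = (62.9988−3²−9²)/(2·3·9) = -0.5000; θ_2 = 120.0014° (elbow-up)
β = atan2(-7.5000,-2.5980) = -109.1059°; ψ = atan2(7.7941,-1.5002) = 100.8949°
θ_1 = β − ψ = -210.0009°
θ_3 = φ − θ_1 − θ_2 = 134.9994° (wrapped to (-180°,180°])

149.999 120.001 134.999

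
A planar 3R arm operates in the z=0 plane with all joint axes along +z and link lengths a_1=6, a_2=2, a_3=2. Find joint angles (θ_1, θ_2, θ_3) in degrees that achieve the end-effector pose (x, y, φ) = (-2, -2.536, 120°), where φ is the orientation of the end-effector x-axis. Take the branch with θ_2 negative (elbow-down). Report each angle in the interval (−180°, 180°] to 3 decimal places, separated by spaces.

-89.998 -149.996 -0.006

wrist centre = target − a_3·(cos φ, sin φ) = (-1.0000, -4.2681)
cos θ_2 = (19.2163−6²−2²)/(2·6·2) = -0.8660; θ_2 = -149.9959° (elbow-down)
β = atan2(-4.2681,-1.0000) = -103.1865°; ψ = atan2(-1.0001,4.2680) = -13.1882°
θ_1 = β − ψ = -89.9983°
θ_3 = φ − θ_1 − θ_2 = -0.0058° (wrapped to (-180°,180°])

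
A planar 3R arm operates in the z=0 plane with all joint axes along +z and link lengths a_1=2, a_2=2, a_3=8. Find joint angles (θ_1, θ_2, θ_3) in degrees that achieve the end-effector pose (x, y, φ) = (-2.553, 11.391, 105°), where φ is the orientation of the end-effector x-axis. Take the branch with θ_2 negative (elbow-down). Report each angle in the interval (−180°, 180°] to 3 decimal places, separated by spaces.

wrist centre = target − a_3·(cos φ, sin φ) = (-0.4824, 3.6636)
cos θ_2 = (13.6547−2²−2²)/(2·2·2) = 0.7068; θ_2 = -45.0221° (elbow-down)
β = atan2(3.6636,-0.4824) = 97.5019°; ψ = atan2(-1.4148,3.4137) = -22.5110°
θ_1 = β − ψ = 120.0130°
θ_3 = φ − θ_1 − θ_2 = 30.0091° (wrapped to (-180°,180°])

120.013 -45.022 30.009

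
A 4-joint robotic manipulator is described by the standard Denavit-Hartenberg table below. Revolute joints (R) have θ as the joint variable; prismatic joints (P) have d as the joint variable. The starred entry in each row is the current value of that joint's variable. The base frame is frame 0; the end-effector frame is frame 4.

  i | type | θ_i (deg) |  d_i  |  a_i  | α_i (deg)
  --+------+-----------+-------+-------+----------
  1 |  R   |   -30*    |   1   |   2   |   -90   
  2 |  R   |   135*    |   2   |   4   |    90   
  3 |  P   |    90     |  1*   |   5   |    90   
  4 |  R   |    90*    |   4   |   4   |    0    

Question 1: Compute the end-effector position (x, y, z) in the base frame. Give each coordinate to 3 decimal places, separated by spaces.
3.395 6.123 -8.192

after link 1: o_1 = (1.7321, -1.0000, 1.0000)
after link 2: o_2 = (0.2826, 2.1463, -1.8284)
after link 3: o_3 = (3.3949, 6.1228, -2.5355)
after link 4: o_4 = (3.3949, 6.1228, -8.1924)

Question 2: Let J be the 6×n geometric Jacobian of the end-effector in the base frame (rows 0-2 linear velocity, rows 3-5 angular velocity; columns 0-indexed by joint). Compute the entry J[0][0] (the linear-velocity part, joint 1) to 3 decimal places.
-6.123

axis z_0 = ẑ; lever o_n−o_0 = (3.3949,6.1228,-8.1924)
cross product → J_v[:, 0] = (-6.1228,3.3949,0.0000)
J_ω[:, 0] = z_0
entry J[0][0] = -6.1228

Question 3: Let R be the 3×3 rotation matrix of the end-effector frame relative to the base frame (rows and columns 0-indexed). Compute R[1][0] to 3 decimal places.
-0.354

End-effector x-axis (col 0 of R) = (0.6124,-0.3536,-0.7071)
R[1][0] = -0.3536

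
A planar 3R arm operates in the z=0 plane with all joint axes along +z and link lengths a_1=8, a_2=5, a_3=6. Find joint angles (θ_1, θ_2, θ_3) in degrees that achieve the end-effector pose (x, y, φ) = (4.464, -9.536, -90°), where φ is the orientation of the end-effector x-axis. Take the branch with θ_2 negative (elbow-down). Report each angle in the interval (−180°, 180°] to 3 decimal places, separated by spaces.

-0.007 -135.001 45.008

wrist centre = target − a_3·(cos φ, sin φ) = (4.4640, -3.5360)
cos θ_2 = (32.4306−8²−5²)/(2·8·5) = -0.7071; θ_2 = -135.0009° (elbow-down)
β = atan2(-3.5360,4.4640) = -38.3833°; ψ = atan2(-3.5355,4.4644) = -38.3766°
θ_1 = β − ψ = -0.0067°
θ_3 = φ − θ_1 − θ_2 = 45.0076° (wrapped to (-180°,180°])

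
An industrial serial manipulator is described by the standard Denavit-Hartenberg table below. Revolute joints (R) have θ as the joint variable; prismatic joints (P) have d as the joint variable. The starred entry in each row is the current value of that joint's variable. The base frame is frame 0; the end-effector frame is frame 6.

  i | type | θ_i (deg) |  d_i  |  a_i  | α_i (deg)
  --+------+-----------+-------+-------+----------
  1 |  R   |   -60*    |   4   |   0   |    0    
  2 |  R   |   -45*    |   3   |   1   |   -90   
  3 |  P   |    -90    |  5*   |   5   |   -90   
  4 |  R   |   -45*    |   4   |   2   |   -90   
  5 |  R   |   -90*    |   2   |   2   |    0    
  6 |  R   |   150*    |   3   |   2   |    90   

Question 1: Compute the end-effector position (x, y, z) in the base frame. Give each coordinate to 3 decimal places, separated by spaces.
after link 1: o_1 = (0.0000, 0.0000, 4.0000)
after link 2: o_2 = (-0.2588, -0.9659, 7.0000)
after link 3: o_3 = (4.5708, -2.2600, 12.0000)
after link 4: o_4 = (4.9016, -6.4897, 13.4142)
after link 5: o_5 = (3.0179, -8.0556, 14.8284)
after link 6: o_6 = (2.1002, -6.0165, 17.6569)

2.100 -6.017 17.657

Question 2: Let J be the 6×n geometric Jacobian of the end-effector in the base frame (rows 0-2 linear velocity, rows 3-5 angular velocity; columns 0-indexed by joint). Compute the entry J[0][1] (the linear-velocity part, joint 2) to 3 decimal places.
axis z_1 = (0.0000,0.0000,1.0000); lever o_n−o_1 = (2.1002,-6.0165,13.6569)
cross product → J_v[:, 1] = (6.0165,2.1002,-0.0000)
J_ω[:, 1] = z_1
entry J[0][1] = 6.0165

6.017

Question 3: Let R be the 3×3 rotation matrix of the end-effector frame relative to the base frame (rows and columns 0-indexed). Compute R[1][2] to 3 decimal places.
End-effector z-axis (col 2 of R) = (0.4621,-0.6415,0.6124)
R[1][2] = -0.6415

-0.641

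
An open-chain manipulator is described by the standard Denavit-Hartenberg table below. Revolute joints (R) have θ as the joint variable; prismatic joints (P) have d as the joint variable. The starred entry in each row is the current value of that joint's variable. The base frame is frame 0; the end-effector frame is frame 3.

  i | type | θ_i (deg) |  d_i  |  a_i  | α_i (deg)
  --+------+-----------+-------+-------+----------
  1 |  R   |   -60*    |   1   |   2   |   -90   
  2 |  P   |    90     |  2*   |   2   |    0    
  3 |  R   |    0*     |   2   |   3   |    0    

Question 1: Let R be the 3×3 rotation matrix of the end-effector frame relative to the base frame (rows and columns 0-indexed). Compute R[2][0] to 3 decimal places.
-1.000

End-effector x-axis (col 0 of R) = (0.0000,-0.0000,-1.0000)
R[2][0] = -1.0000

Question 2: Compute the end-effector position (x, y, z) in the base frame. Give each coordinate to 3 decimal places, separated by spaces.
4.464 0.268 -4.000

after link 1: o_1 = (1.0000, -1.7321, 1.0000)
after link 2: o_2 = (2.7321, -0.7321, -1.0000)
after link 3: o_3 = (4.4641, 0.2679, -4.0000)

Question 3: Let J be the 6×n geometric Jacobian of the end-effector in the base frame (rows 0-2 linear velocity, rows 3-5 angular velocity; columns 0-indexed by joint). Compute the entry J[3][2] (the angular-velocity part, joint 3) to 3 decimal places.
axis z_2 = (0.8660,0.5000,0.0000); lever o_n−o_2 = (1.7321,1.0000,-3.0000)
cross product → J_v[:, 2] = (-1.5000,2.5981,-0.0000)
J_ω[:, 2] = z_2
entry J[3][2] = 0.8660

0.866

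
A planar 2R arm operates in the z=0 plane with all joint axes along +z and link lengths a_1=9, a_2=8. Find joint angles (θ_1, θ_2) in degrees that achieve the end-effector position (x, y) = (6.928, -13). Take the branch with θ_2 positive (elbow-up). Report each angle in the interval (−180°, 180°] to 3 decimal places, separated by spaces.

cos θ_2 = (216.9972−9²−8²)/(2·9·8) = 0.5000; θ_2 = 60.0013° (elbow-up)
β = atan2(-13.0000,6.9280) = -61.9458°; ψ = atan2(6.9283,12.9998) = 28.0555°
θ_1 = β − ψ = -90.0013°

-90.001 60.001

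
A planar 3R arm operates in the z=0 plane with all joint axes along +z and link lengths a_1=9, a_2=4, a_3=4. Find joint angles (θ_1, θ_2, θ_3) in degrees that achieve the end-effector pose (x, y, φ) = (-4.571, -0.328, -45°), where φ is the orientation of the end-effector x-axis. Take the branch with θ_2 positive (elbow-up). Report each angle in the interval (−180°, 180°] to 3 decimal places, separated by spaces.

134.999 119.997 60.004

wrist centre = target − a_3·(cos φ, sin φ) = (-7.3994, 2.5004)
cos θ_2 = (61.0037−9²−4²)/(2·9·4) = -0.4999; θ_2 = 119.9966° (elbow-up)
β = atan2(2.5004,-7.3994) = 161.3288°; ψ = atan2(3.4642,7.0002) = 26.3296°
θ_1 = β − ψ = 134.9992°
θ_3 = φ − θ_1 − θ_2 = 60.0042° (wrapped to (-180°,180°])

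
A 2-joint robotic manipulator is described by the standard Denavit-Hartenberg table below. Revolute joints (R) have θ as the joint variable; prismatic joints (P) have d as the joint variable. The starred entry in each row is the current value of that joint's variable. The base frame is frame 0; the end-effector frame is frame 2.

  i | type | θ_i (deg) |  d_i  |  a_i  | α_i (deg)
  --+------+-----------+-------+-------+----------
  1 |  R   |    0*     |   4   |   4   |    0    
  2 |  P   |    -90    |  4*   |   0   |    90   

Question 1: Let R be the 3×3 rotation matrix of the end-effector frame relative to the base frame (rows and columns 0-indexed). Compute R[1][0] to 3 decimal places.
-1.000

End-effector x-axis (col 0 of R) = (0.0000,-1.0000,0.0000)
R[1][0] = -1.0000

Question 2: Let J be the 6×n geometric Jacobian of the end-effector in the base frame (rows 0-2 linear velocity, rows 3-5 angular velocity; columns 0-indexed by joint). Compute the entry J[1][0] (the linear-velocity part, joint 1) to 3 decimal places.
axis z_0 = ẑ; lever o_n−o_0 = (4.0000,0.0000,8.0000)
cross product → J_v[:, 0] = (0.0000,4.0000,0.0000)
J_ω[:, 0] = z_0
entry J[1][0] = 4.0000

4.000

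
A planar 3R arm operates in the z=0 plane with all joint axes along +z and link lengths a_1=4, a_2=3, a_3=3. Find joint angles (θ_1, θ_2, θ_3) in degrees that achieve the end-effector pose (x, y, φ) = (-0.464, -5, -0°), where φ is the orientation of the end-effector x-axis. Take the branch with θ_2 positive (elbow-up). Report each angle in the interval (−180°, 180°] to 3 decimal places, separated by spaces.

wrist centre = target − a_3·(cos φ, sin φ) = (-3.4640, -5.0000)
cos θ_2 = (36.9993−4²−3²)/(2·4·3) = 0.5000; θ_2 = 60.0019° (elbow-up)
β = atan2(-5.0000,-3.4640) = -124.7142°; ψ = atan2(2.5981,5.4999) = 25.2858°
θ_1 = β − ψ = -150.0000°
θ_3 = φ − θ_1 − θ_2 = 89.9981° (wrapped to (-180°,180°])

-150.000 60.002 89.998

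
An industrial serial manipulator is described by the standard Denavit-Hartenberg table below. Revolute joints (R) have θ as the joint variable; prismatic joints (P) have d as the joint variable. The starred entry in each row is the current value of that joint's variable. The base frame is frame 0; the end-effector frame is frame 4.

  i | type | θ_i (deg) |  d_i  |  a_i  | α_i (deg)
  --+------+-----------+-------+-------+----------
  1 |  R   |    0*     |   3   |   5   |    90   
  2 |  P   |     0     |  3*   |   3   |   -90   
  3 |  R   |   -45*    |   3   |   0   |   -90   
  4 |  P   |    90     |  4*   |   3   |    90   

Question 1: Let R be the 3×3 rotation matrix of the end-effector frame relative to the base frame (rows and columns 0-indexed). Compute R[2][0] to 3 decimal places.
-1.000

End-effector x-axis (col 0 of R) = (0.0000,0.0000,-1.0000)
R[2][0] = -1.0000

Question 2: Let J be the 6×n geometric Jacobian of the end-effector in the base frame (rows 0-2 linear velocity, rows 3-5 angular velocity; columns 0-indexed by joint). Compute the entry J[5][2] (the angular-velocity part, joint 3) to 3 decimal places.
1.000

axis z_2 = (0.0000,0.0000,1.0000); lever o_n−o_2 = (2.8284,2.8284,0.0000)
cross product → J_v[:, 2] = (-2.8284,2.8284,0.0000)
J_ω[:, 2] = z_2
entry J[5][2] = 1.0000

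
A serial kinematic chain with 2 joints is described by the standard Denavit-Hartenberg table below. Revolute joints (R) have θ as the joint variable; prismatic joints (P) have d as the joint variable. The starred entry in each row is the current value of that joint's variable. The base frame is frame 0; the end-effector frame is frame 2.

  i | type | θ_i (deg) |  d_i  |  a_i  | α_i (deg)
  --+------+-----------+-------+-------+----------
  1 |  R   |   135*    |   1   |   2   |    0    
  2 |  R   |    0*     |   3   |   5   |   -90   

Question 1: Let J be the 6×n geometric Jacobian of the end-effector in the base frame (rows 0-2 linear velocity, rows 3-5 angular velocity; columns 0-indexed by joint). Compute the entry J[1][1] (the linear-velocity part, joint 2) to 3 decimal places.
axis z_1 = (0.0000,0.0000,1.0000); lever o_n−o_1 = (-3.5355,3.5355,3.0000)
cross product → J_v[:, 1] = (-3.5355,-3.5355,0.0000)
J_ω[:, 1] = z_1
entry J[1][1] = -3.5355

-3.536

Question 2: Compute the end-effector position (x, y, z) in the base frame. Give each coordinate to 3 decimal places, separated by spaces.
after link 1: o_1 = (-1.4142, 1.4142, 1.0000)
after link 2: o_2 = (-4.9497, 4.9497, 4.0000)

-4.950 4.950 4.000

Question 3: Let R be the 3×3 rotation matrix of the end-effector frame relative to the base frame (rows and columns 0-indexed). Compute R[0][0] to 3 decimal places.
-0.707

End-effector x-axis (col 0 of R) = (-0.7071,0.7071,0.0000)
R[0][0] = -0.7071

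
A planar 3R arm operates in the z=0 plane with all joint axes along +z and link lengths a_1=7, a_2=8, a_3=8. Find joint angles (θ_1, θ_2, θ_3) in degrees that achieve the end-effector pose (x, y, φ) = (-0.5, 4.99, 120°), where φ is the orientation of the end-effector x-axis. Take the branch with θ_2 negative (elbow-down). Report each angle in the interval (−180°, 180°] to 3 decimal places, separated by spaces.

59.994 -149.998 -149.995

wrist centre = target − a_3·(cos φ, sin φ) = (3.5000, -1.9382)
cos θ_2 = (16.0066−7²−8²)/(2·7·8) = -0.8660; θ_2 = -149.9985° (elbow-down)
β = atan2(-1.9382,3.5000) = -28.9765°; ψ = atan2(-4.0002,0.0719) = -88.9702°
θ_1 = β − ψ = 59.9938°
θ_3 = φ − θ_1 − θ_2 = -149.9953° (wrapped to (-180°,180°])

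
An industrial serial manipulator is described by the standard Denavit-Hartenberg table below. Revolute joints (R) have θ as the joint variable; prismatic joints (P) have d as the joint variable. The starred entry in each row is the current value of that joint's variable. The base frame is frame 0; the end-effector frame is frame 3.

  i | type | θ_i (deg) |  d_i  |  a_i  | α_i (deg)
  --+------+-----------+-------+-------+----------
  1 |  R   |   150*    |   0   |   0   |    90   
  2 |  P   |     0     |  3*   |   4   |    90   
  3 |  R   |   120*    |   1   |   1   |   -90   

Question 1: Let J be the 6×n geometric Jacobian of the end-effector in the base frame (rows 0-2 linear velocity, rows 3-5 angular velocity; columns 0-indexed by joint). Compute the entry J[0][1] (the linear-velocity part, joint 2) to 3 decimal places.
prismatic axis z_1 = (0.5000,0.8660,0.0000)
J_v[:, 1] = z_1; J_ω[:, 1] = (0,0,0)
entry J[0][1] = 0.5000

0.500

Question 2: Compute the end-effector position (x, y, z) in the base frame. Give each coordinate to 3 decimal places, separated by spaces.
-1.098 5.098 -1.000

after link 1: o_1 = (0.0000, 0.0000, 0.0000)
after link 2: o_2 = (-1.9641, 4.5981, 0.0000)
after link 3: o_3 = (-1.0981, 5.0981, -1.0000)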